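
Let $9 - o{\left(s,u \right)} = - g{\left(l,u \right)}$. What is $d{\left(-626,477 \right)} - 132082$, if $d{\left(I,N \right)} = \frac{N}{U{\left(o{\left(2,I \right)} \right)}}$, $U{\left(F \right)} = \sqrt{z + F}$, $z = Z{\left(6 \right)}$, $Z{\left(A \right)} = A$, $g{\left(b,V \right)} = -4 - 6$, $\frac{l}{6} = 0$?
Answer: $-132082 + \frac{477 \sqrt{5}}{5} \approx -1.3187 \cdot 10^{5}$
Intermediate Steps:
$l = 0$ ($l = 6 \cdot 0 = 0$)
$g{\left(b,V \right)} = -10$ ($g{\left(b,V \right)} = -4 - 6 = -10$)
$z = 6$
$o{\left(s,u \right)} = -1$ ($o{\left(s,u \right)} = 9 - \left(-1\right) \left(-10\right) = 9 - 10 = -1$)
$U{\left(F \right)} = \sqrt{6 + F}$
$d{\left(I,N \right)} = \frac{N \sqrt{5}}{5}$ ($d{\left(I,N \right)} = \frac{N}{\sqrt{6 - 1}} = \frac{N}{\sqrt{5}} = N \frac{\sqrt{5}}{5} = \frac{N \sqrt{5}}{5}$)
$d{\left(-626,477 \right)} - 132082 = \frac{1}{5} \cdot 477 \sqrt{5} - 132082 = \frac{477 \sqrt{5}}{5} - 132082 = -132082 + \frac{477 \sqrt{5}}{5}$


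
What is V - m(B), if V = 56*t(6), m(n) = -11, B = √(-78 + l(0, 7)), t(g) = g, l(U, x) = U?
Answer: 347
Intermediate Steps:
B = I*√78 (B = √(-78 + 0) = √(-78) = I*√78 ≈ 8.8318*I)
V = 336 (V = 56*6 = 336)
V - m(B) = 336 - 1*(-11) = 336 + 11 = 347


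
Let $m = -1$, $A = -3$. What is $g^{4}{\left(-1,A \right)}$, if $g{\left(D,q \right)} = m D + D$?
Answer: $0$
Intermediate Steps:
$g{\left(D,q \right)} = 0$ ($g{\left(D,q \right)} = - D + D = 0$)
$g^{4}{\left(-1,A \right)} = 0^{4} = 0$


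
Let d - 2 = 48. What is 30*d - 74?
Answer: 1426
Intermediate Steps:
d = 50 (d = 2 + 48 = 50)
30*d - 74 = 30*50 - 74 = 1500 - 74 = 1426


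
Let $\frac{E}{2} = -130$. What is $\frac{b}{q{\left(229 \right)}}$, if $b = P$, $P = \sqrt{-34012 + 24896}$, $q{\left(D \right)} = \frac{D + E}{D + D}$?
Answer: $- \frac{916 i \sqrt{2279}}{31} \approx - 1410.6 i$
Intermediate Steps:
$E = -260$ ($E = 2 \left(-130\right) = -260$)
$q{\left(D \right)} = \frac{-260 + D}{2 D}$ ($q{\left(D \right)} = \frac{D - 260}{D + D} = \frac{-260 + D}{2 D}$)
$P = 2 i \sqrt{2279}$ ($P = \sqrt{-9116} = 2 i \sqrt{2279} \approx 95.478 i$)
$b = 2 i \sqrt{2279} \approx 95.478 i$
$\frac{b}{q{\left(229 \right)}} = \frac{2 i \sqrt{2279}}{\frac{1}{2} \cdot \frac{1}{229} \left(-260 + 229\right)} = \frac{2 i \sqrt{2279}}{\frac{1}{2} \cdot \frac{1}{229} \left(-31\right)} = \frac{2 i \sqrt{2279}}{- \frac{31}{458}} = 2 i \sqrt{2279} \left(- \frac{458}{31}\right) = - \frac{916 i \sqrt{2279}}{31}$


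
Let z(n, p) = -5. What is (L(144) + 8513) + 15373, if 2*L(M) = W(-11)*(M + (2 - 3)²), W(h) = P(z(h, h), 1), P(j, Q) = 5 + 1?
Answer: 24321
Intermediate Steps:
P(j, Q) = 6
W(h) = 6
L(M) = 3 + 3*M (L(M) = (6*(M + (2 - 3)²))/2 = (6*(M + (-1)²))/2 = (6*(M + 1))/2 = (6*(1 + M))/2 = (6 + 6*M)/2 = 3 + 3*M)
(L(144) + 8513) + 15373 = ((3 + 3*144) + 8513) + 15373 = ((3 + 432) + 8513) + 15373 = (435 + 8513) + 15373 = 8948 + 15373 = 24321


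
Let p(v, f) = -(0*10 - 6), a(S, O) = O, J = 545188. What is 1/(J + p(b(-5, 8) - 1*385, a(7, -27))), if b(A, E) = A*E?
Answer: 1/545194 ≈ 1.8342e-6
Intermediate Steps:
p(v, f) = 6 (p(v, f) = -(0 - 6) = -1*(-6) = 6)
1/(J + p(b(-5, 8) - 1*385, a(7, -27))) = 1/(545188 + 6) = 1/545194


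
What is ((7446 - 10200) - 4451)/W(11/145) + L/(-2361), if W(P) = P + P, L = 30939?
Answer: -74765951/1574 ≈ -47501.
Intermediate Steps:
W(P) = 2*P
((7446 - 10200) - 4451)/W(11/145) + L/(-2361) = ((7446 - 10200) - 4451)/((2*(11/145))) + 30939/(-2361) = (-2754 - 4451)/((2*(11*(1/145)))) + 30939*(-1/2361) = -7205/(2*(11/145)) - 10313/787 = -7205/22/145 - 10313/787 = -7205*145/22 - 10313/787 = -94975/2 - 10313/787 = -74765951/1574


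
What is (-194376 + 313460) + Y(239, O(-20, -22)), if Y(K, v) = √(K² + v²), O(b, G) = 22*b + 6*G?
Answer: 119084 + √384305 ≈ 1.1970e+5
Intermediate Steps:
O(b, G) = 6*G + 22*b
(-194376 + 313460) + Y(239, O(-20, -22)) = (-194376 + 313460) + √(239² + (6*(-22) + 22*(-20))²) = 119084 + √(57121 + (-132 - 440)²) = 119084 + √(57121 + (-572)²) = 119084 + √(57121 + 327184) = 119084 + √384305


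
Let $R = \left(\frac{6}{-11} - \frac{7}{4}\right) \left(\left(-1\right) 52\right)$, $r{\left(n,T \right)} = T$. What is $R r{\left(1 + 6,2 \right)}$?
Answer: $\frac{2626}{11} \approx 238.73$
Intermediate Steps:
$R = \frac{1313}{11}$ ($R = \left(6 \left(- \frac{1}{11}\right) - \frac{7}{4}\right) \left(-52\right) = \left(- \frac{6}{11} - \frac{7}{4}\right) \left(-52\right) = \left(- \frac{101}{44}\right) \left(-52\right) = \frac{1313}{11} \approx 119.36$)
$R r{\left(1 + 6,2 \right)} = \frac{1313}{11} \cdot 2 = \frac{2626}{11}$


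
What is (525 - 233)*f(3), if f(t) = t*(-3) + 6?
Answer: -876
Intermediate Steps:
f(t) = 6 - 3*t (f(t) = -3*t + 6 = 6 - 3*t)
(525 - 233)*f(3) = (525 - 233)*(6 - 3*3) = 292*(6 - 9) = 292*(-3) = -876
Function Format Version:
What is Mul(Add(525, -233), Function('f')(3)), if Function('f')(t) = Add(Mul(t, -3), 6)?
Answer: -876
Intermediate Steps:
Function('f')(t) = Add(6, Mul(-3, t)) (Function('f')(t) = Add(Mul(-3, t), 6) = Add(6, Mul(-3, t)))
Mul(Add(525, -233), Function('f')(3)) = Mul(Add(525, -233), Add(6, Mul(-3, 3))) = Mul(292, Add(6, -9)) = Mul(292, -3) = -876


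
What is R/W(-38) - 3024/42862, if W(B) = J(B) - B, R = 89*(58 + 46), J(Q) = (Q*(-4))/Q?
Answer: 99156964/364327 ≈ 272.16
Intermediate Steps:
J(Q) = -4 (J(Q) = (-4*Q)/Q = -4)
R = 9256 (R = 89*104 = 9256)
W(B) = -4 - B
R/W(-38) - 3024/42862 = 9256/(-4 - 1*(-38)) - 3024/42862 = 9256/(-4 + 38) - 3024*1/42862 = 9256/34 - 1512/21431 = 9256*(1/34) - 1512/21431 = 4628/17 - 1512/21431 = 99156964/364327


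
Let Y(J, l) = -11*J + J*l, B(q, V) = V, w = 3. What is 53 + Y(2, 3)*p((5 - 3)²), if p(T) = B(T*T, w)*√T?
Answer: -43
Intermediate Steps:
p(T) = 3*√T
53 + Y(2, 3)*p((5 - 3)²) = 53 + (2*(-11 + 3))*(3*√((5 - 3)²)) = 53 + (2*(-8))*(3*√(2²)) = 53 - 48*√4 = 53 - 48*2 = 53 - 16*6 = 53 - 96 = -43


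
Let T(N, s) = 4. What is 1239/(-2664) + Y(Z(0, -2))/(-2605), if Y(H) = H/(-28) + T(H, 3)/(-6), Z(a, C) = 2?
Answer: -7526467/16192680 ≈ -0.46481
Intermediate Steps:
Y(H) = -⅔ - H/28 (Y(H) = H/(-28) + 4/(-6) = H*(-1/28) + 4*(-⅙) = -H/28 - ⅔ = -⅔ - H/28)
1239/(-2664) + Y(Z(0, -2))/(-2605) = 1239/(-2664) + (-⅔ - 1/28*2)/(-2605) = 1239*(-1/2664) + (-⅔ - 1/14)*(-1/2605) = -413/888 - 31/42*(-1/2605) = -413/888 + 31/109410 = -7526467/16192680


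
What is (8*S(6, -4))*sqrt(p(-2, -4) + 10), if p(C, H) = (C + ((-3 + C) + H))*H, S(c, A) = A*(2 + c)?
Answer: -768*sqrt(6) ≈ -1881.2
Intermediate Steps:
p(C, H) = H*(-3 + H + 2*C) (p(C, H) = (C + (-3 + C + H))*H = (-3 + H + 2*C)*H = H*(-3 + H + 2*C))
(8*S(6, -4))*sqrt(p(-2, -4) + 10) = (8*(-4*(2 + 6)))*sqrt(-4*(-3 - 4 + 2*(-2)) + 10) = (8*(-4*8))*sqrt(-4*(-3 - 4 - 4) + 10) = (8*(-32))*sqrt(-4*(-11) + 10) = -256*sqrt(44 + 10) = -768*sqrt(6)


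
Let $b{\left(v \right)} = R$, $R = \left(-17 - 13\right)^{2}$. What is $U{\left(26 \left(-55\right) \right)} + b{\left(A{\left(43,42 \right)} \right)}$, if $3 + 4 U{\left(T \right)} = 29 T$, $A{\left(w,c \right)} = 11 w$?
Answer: $- \frac{37873}{4} \approx -9468.3$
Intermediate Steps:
$R = 900$ ($R = \left(-30\right)^{2} = 900$)
$U{\left(T \right)} = - \frac{3}{4} + \frac{29 T}{4}$
$b{\left(v \right)} = 900$
$U{\left(26 \left(-55\right) \right)} + b{\left(A{\left(43,42 \right)} \right)} = \left(- \frac{3}{4} + \frac{29 \cdot 26 \left(-55\right)}{4}\right) + 900 = \left(- \frac{3}{4} + \frac{29}{4} \left(-1430\right)\right) + 900 = \left(- \frac{3}{4} - \frac{20735}{2}\right) + 900 = - \frac{41473}{4} + 900 = - \frac{37873}{4}$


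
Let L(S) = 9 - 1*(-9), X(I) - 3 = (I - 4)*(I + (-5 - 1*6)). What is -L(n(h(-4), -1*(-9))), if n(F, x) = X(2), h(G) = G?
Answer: -18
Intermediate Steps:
X(I) = 3 + (-11 + I)*(-4 + I) (X(I) = 3 + (I - 4)*(I + (-5 - 1*6)) = 3 + (-4 + I)*(I + (-5 - 6)) = 3 + (-4 + I)*(I - 11) = 3 + (-4 + I)*(-11 + I) = 3 + (-11 + I)*(-4 + I))
n(F, x) = 21 (n(F, x) = 47 + 2² - 15*2 = 47 + 4 - 30 = 21)
L(S) = 18 (L(S) = 9 + 9 = 18)
-L(n(h(-4), -1*(-9))) = -1*18 = -18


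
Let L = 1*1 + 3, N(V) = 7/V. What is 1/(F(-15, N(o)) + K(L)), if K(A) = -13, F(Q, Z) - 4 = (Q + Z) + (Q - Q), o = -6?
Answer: -6/151 ≈ -0.039735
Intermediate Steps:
F(Q, Z) = 4 + Q + Z (F(Q, Z) = 4 + ((Q + Z) + (Q - Q)) = 4 + ((Q + Z) + 0) = 4 + (Q + Z) = 4 + Q + Z)
L = 4 (L = 1 + 3 = 4)
1/(F(-15, N(o)) + K(L)) = 1/((4 - 15 + 7/(-6)) - 13) = 1/((4 - 15 + 7*(-⅙)) - 13) = 1/((4 - 15 - 7/6) - 13) = 1/(-73/6 - 13) = 1/(-151/6) = -6/151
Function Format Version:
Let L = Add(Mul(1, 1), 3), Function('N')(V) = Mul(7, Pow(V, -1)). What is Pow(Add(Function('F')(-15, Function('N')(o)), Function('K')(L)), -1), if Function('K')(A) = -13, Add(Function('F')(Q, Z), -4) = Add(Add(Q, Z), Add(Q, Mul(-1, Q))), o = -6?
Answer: Rational(-6, 151) ≈ -0.039735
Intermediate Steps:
Function('F')(Q, Z) = Add(4, Q, Z) (Function('F')(Q, Z) = Add(4, Add(Add(Q, Z), Add(Q, Mul(-1, Q)))) = Add(4, Add(Add(Q, Z), 0)) = Add(4, Add(Q, Z)) = Add(4, Q, Z))
L = 4 (L = Add(1, 3) = 4)
Pow(Add(Function('F')(-15, Function('N')(o)), Function('K')(L)), -1) = Pow(Add(Add(4, -15, Mul(7, Pow(-6, -1))), -13), -1) = Pow(Add(Add(4, -15, Mul(7, Rational(-1, 6))), -13), -1) = Pow(Add(Add(4, -15, Rational(-7, 6)), -13), -1) = Pow(Add(Rational(-73, 6), -13), -1) = Pow(Rational(-151, 6), -1) = Rational(-6, 151)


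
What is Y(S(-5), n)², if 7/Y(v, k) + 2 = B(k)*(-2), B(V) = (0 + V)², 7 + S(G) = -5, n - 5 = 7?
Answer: 49/84100 ≈ 0.00058264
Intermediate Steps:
n = 12 (n = 5 + 7 = 12)
S(G) = -12 (S(G) = -7 - 5 = -12)
B(V) = V²
Y(v, k) = 7/(-2 - 2*k²) (Y(v, k) = 7/(-2 + k²*(-2)) = 7/(-2 - 2*k²))
Y(S(-5), n)² = (-7/(2 + 2*12²))² = (-7/(2 + 2*144))² = (-7/(2 + 288))² = (-7/290)² = 49/84100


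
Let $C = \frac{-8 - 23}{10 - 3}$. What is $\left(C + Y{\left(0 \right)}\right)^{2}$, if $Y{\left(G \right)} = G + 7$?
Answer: $\frac{324}{49} \approx 6.6122$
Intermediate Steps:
$Y{\left(G \right)} = 7 + G$
$C = - \frac{31}{7} \approx -4.4286$
$\left(C + Y{\left(0 \right)}\right)^{2} = \left(- \frac{31}{7} + \left(7 + 0\right)\right)^{2} = \left(- \frac{31}{7} + 7\right)^{2} = \left(\frac{18}{7}\right)^{2} = \frac{324}{49}$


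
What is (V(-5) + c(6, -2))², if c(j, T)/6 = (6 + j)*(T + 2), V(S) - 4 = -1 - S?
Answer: 64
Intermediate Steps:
V(S) = 3 - S (V(S) = 4 + (-1 - S) = 3 - S)
c(j, T) = 6*(2 + T)*(6 + j) (c(j, T) = 6*((6 + j)*(T + 2)) = 6*((6 + j)*(2 + T)) = 6*((2 + T)*(6 + j)) = 6*(2 + T)*(6 + j))
(V(-5) + c(6, -2))² = ((3 - 1*(-5)) + (72 + 12*6 + 36*(-2) + 6*(-2)*6))² = ((3 + 5) + (72 + 72 - 72 - 72))² = (8 + 0)² = 8² = 64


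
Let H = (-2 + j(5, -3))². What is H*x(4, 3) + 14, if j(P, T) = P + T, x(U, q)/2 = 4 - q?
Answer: 14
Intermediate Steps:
x(U, q) = 8 - 2*q (x(U, q) = 2*(4 - q) = 8 - 2*q)
H = 0 (H = (-2 + (5 - 3))² = (-2 + 2)² = 0² = 0)
H*x(4, 3) + 14 = 0*(8 - 2*3) + 14 = 0*(8 - 6) + 14 = 0*2 + 14 = 0 + 14 = 14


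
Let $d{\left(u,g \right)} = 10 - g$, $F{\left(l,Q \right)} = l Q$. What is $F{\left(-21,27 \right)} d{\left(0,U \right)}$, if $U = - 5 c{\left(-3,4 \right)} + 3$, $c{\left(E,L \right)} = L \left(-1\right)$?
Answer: $7371$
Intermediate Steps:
$F{\left(l,Q \right)} = Q l$
$c{\left(E,L \right)} = - L$
$U = 23$ ($U = - 5 \left(\left(-1\right) 4\right) + 3 = \left(-5\right) \left(-4\right) + 3 = 20 + 3 = 23$)
$F{\left(-21,27 \right)} d{\left(0,U \right)} = 27 \left(-21\right) \left(10 - 23\right) = - 567 \left(10 - 23\right) = \left(-567\right) \left(-13\right) = 7371$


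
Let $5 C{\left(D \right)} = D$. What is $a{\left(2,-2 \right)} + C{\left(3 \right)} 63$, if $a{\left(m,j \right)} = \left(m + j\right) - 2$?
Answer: $\frac{179}{5} \approx 35.8$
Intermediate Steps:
$C{\left(D \right)} = \frac{D}{5}$
$a{\left(m,j \right)} = -2 + j + m$ ($a{\left(m,j \right)} = \left(j + m\right) - 2 = -2 + j + m$)
$a{\left(2,-2 \right)} + C{\left(3 \right)} 63 = \left(-2 - 2 + 2\right) + \frac{1}{5} \cdot 3 \cdot 63 = -2 + \frac{3}{5} \cdot 63 = -2 + \frac{189}{5} = \frac{179}{5}$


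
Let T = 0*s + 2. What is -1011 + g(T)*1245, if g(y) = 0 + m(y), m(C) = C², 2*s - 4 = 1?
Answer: 3969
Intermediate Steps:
s = 5/2 (s = 2 + (½)*1 = 2 + ½ = 5/2 ≈ 2.5000)
T = 2 (T = 0*(5/2) + 2 = 0 + 2 = 2)
g(y) = y² (g(y) = 0 + y² = y²)
-1011 + g(T)*1245 = -1011 + 2²*1245 = -1011 + 4*1245 = -1011 + 4980 = 3969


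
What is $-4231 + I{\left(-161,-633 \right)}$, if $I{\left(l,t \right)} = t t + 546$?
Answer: $397004$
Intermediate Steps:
$I{\left(l,t \right)} = 546 + t^{2}$ ($I{\left(l,t \right)} = t^{2} + 546 = 546 + t^{2}$)
$-4231 + I{\left(-161,-633 \right)} = -4231 + \left(546 + \left(-633\right)^{2}\right) = -4231 + \left(546 + 400689\right) = -4231 + 401235 = 397004$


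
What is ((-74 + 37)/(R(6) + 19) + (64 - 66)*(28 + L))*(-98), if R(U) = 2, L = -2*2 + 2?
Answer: 15806/3 ≈ 5268.7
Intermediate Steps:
L = -2 (L = -4 + 2 = -2)
((-74 + 37)/(R(6) + 19) + (64 - 66)*(28 + L))*(-98) = ((-74 + 37)/(2 + 19) + (64 - 66)*(28 - 2))*(-98) = (-37/21 - 2*26)*(-98) = (-37*1/21 - 52)*(-98) = (-37/21 - 52)*(-98) = -1129/21*(-98) = 15806/3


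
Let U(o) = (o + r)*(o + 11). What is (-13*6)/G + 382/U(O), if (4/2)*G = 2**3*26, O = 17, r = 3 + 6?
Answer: -41/182 ≈ -0.22527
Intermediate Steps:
r = 9
U(o) = (9 + o)*(11 + o) (U(o) = (o + 9)*(o + 11) = (9 + o)*(11 + o))
G = 104 (G = (2**3*26)/2 = (8*26)/2 = (1/2)*208 = 104)
(-13*6)/G + 382/U(O) = -13*6/104 + 382/(99 + 17**2 + 20*17) = -78*1/104 + 382/(99 + 289 + 340) = -3/4 + 382/728 = -3/4 + 382*(1/728) = -3/4 + 191/364 = -41/182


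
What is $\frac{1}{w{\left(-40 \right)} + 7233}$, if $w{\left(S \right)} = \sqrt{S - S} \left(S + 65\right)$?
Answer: $\frac{1}{7233} \approx 0.00013826$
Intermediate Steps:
$w{\left(S \right)} = 0$ ($w{\left(S \right)} = \sqrt{0} \left(65 + S\right) = 0 \left(65 + S\right) = 0$)
$\frac{1}{w{\left(-40 \right)} + 7233} = \frac{1}{0 + 7233} = \frac{1}{7233}$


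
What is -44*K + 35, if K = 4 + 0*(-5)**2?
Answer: -141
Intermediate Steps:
K = 4 (K = 4 + 0*25 = 4 + 0 = 4)
-44*K + 35 = -44*4 + 35 = -176 + 35 = -141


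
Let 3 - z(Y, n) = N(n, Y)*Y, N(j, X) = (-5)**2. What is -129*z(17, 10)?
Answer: 54438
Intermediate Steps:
N(j, X) = 25
z(Y, n) = 3 - 25*Y
-129*z(17, 10) = -129*(3 - 25*17) = -129*(3 - 425) = -129*(-422) = 54438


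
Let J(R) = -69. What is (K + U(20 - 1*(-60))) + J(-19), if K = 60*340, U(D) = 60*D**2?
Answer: 404331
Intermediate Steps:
K = 20400
(K + U(20 - 1*(-60))) + J(-19) = (20400 + 60*(20 - 1*(-60))**2) - 69 = (20400 + 60*(20 + 60)**2) - 69 = (20400 + 60*80**2) - 69 = (20400 + 60*6400) - 69 = (20400 + 384000) - 69 = 404400 - 69 = 404331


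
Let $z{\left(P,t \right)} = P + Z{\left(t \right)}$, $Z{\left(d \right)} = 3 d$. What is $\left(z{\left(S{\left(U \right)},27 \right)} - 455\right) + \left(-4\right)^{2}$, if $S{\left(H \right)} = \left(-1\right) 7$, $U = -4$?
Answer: $-365$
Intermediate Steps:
$S{\left(H \right)} = -7$
$z{\left(P,t \right)} = P + 3 t$
$\left(z{\left(S{\left(U \right)},27 \right)} - 455\right) + \left(-4\right)^{2} = \left(\left(-7 + 3 \cdot 27\right) - 455\right) + \left(-4\right)^{2} = \left(\left(-7 + 81\right) - 455\right) + 16 = \left(74 - 455\right) + 16 = -381 + 16 = -365$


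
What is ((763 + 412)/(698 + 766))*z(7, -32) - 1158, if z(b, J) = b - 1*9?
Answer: -848831/732 ≈ -1159.6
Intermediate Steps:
z(b, J) = -9 + b (z(b, J) = b - 9 = -9 + b)
((763 + 412)/(698 + 766))*z(7, -32) - 1158 = ((763 + 412)/(698 + 766))*(-9 + 7) - 1158 = (1175/1464)*(-2) - 1158 = -1175/732 - 1158 = -848831/732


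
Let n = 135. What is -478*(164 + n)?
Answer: -142922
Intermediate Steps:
-478*(164 + n) = -478*(164 + 135) = -478*299 = -142922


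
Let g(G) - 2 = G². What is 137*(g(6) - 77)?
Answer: -5343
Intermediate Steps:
g(G) = 2 + G²
137*(g(6) - 77) = 137*((2 + 6²) - 77) = 137*((2 + 36) - 77) = 137*(38 - 77) = 137*(-39) = -5343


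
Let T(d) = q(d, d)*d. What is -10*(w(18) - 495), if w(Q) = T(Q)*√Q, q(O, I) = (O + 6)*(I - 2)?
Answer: 4950 - 207360*√2 ≈ -2.8830e+5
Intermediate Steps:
q(O, I) = (-2 + I)*(6 + O) (q(O, I) = (6 + O)*(-2 + I) = (-2 + I)*(6 + O))
T(d) = d*(-12 + d² + 4*d) (T(d) = (-12 - 2*d + 6*d + d*d)*d = (-12 - 2*d + 6*d + d²)*d = (-12 + d² + 4*d)*d = d*(-12 + d² + 4*d))
w(Q) = Q^(3/2)*(-12 + Q² + 4*Q) (w(Q) = (Q*(-12 + Q² + 4*Q))*√Q = Q^(3/2)*(-12 + Q² + 4*Q))
-10*(w(18) - 495) = -10*(18^(3/2)*(-12 + 18² + 4*18) - 495) = -10*((54*√2)*(-12 + 324 + 72) - 495) = -10*((54*√2)*384 - 495) = -10*(20736*√2 - 495) = -10*(-495 + 20736*√2) = 4950 - 207360*√2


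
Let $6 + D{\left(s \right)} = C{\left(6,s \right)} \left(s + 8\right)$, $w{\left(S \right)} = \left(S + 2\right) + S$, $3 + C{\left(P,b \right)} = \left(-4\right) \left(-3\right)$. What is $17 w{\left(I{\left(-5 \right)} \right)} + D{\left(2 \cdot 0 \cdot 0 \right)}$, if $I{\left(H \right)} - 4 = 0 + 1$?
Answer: $270$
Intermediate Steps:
$I{\left(H \right)} = 5$ ($I{\left(H \right)} = 4 + \left(0 + 1\right) = 4 + 1 = 5$)
$C{\left(P,b \right)} = 9$ ($C{\left(P,b \right)} = -3 - -12 = -3 + 12 = 9$)
$w{\left(S \right)} = 2 + 2 S$ ($w{\left(S \right)} = \left(2 + S\right) + S = 2 + 2 S$)
$D{\left(s \right)} = 66 + 9 s$ ($D{\left(s \right)} = -6 + 9 \left(s + 8\right) = -6 + 9 \left(8 + s\right) = -6 + \left(72 + 9 s\right) = 66 + 9 s$)
$17 w{\left(I{\left(-5 \right)} \right)} + D{\left(2 \cdot 0 \cdot 0 \right)} = 17 \left(2 + 2 \cdot 5\right) + \left(66 + 9 \cdot 2 \cdot 0 \cdot 0\right) = 17 \left(2 + 10\right) + \left(66 + 9 \cdot 0 \cdot 0\right) = 17 \cdot 12 + \left(66 + 9 \cdot 0\right) = 204 + \left(66 + 0\right) = 204 + 66 = 270$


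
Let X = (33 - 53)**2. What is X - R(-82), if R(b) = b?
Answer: 482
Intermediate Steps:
X = 400 (X = (-20)**2 = 400)
X - R(-82) = 400 - 1*(-82) = 400 + 82 = 482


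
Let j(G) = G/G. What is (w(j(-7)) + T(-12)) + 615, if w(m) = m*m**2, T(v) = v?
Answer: 604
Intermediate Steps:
j(G) = 1
w(m) = m**3
(w(j(-7)) + T(-12)) + 615 = (1**3 - 12) + 615 = (1 - 12) + 615 = -11 + 615 = 604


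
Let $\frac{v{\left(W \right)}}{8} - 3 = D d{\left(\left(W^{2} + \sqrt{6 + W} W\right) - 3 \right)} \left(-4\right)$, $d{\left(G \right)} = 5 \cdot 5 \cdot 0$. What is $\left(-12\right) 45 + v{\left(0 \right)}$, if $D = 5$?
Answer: $-516$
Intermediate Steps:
$d{\left(G \right)} = 0$ ($d{\left(G \right)} = 25 \cdot 0 = 0$)
$v{\left(W \right)} = 24$ ($v{\left(W \right)} = 24 + 8 \cdot 5 \cdot 0 \left(-4\right) = 24 + 8 \cdot 0 \left(-4\right) = 24 + 8 \cdot 0 = 24 + 0 = 24$)
$\left(-12\right) 45 + v{\left(0 \right)} = \left(-12\right) 45 + 24 = -540 + 24 = -516$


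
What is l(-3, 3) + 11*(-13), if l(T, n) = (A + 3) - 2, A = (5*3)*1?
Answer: -127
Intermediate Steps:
A = 15 (A = 15*1 = 15)
l(T, n) = 16 (l(T, n) = (15 + 3) - 2 = 18 - 2 = 16)
l(-3, 3) + 11*(-13) = 16 + 11*(-13) = 16 - 143 = -127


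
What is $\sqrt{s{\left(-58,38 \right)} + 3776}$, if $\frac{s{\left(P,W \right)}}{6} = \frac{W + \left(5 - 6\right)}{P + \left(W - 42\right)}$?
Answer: $\frac{\sqrt{3625295}}{31} \approx 61.42$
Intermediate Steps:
$s{\left(P,W \right)} = \frac{6 \left(-1 + W\right)}{-42 + P + W}$ ($s{\left(P,W \right)} = 6 \frac{W + \left(5 - 6\right)}{P + \left(W - 42\right)} = 6 \frac{W + \left(5 - 6\right)}{P + \left(-42 + W\right)} = 6 \frac{W - 1}{-42 + P + W} = 6 \frac{-1 + W}{-42 + P + W} = \frac{6 \left(-1 + W\right)}{-42 + P + W}$)
$\sqrt{s{\left(-58,38 \right)} + 3776} = \sqrt{\frac{6 \left(-1 + 38\right)}{-42 - 58 + 38} + 3776} = \sqrt{6 \frac{1}{-62} \cdot 37 + 3776} = \sqrt{6 \left(- \frac{1}{62}\right) 37 + 3776} = \sqrt{- \frac{111}{31} + 3776} = \sqrt{\frac{116945}{31}} = \frac{\sqrt{3625295}}{31}$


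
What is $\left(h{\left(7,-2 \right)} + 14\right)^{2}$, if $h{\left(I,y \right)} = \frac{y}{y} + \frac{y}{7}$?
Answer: $\frac{10609}{49} \approx 216.51$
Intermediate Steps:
$h{\left(I,y \right)} = 1 + \frac{y}{7}$ ($h{\left(I,y \right)} = 1 + y \frac{1}{7} = 1 + \frac{y}{7}$)
$\left(h{\left(7,-2 \right)} + 14\right)^{2} = \left(\left(1 + \frac{1}{7} \left(-2\right)\right) + 14\right)^{2} = \left(\left(1 - \frac{2}{7}\right) + 14\right)^{2} = \left(\frac{5}{7} + 14\right)^{2} = \left(\frac{103}{7}\right)^{2} = \frac{10609}{49}$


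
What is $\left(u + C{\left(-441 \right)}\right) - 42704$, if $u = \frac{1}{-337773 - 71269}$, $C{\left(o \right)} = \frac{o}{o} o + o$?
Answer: $- \frac{17828504613}{409042} \approx -43586.0$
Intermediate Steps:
$C{\left(o \right)} = 2 o$ ($C{\left(o \right)} = 1 o + o = o + o = 2 o$)
$u = - \frac{1}{409042}$ ($u = \frac{1}{-409042} = - \frac{1}{409042} \approx -2.4447 \cdot 10^{-6}$)
$\left(u + C{\left(-441 \right)}\right) - 42704 = \left(- \frac{1}{409042} + 2 \left(-441\right)\right) - 42704 = \left(- \frac{1}{409042} - 882\right) - 42704 = - \frac{360775045}{409042} - 42704 = - \frac{17828504613}{409042}$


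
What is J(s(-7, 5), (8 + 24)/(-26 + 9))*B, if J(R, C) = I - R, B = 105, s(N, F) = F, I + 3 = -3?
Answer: -1155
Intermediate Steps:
I = -6 (I = -3 - 3 = -6)
J(R, C) = -6 - R
J(s(-7, 5), (8 + 24)/(-26 + 9))*B = (-6 - 1*5)*105 = (-6 - 5)*105 = -11*105 = -1155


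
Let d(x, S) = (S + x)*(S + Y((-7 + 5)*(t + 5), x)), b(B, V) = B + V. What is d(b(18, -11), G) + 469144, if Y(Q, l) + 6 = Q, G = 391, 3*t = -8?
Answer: 1861550/3 ≈ 6.2052e+5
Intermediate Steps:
t = -8/3 (t = (⅓)*(-8) = -8/3 ≈ -2.6667)
Y(Q, l) = -6 + Q
d(x, S) = (-32/3 + S)*(S + x) (d(x, S) = (S + x)*(S + (-6 + (-7 + 5)*(-8/3 + 5))) = (S + x)*(S + (-6 - 2*7/3)) = (S + x)*(S + (-6 - 14/3)) = (S + x)*(S - 32/3) = (S + x)*(-32/3 + S) = (-32/3 + S)*(S + x))
d(b(18, -11), G) + 469144 = (391² - 32/3*391 - 32*(18 - 11)/3 + 391*(18 - 11)) + 469144 = (152881 - 12512/3 - 32/3*7 + 391*7) + 469144 = (152881 - 12512/3 - 224/3 + 2737) + 469144 = 454118/3 + 469144 = 1861550/3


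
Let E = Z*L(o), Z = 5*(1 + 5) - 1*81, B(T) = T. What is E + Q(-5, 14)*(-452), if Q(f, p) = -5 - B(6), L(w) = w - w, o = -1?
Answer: 4972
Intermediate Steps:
L(w) = 0
Z = -51 (Z = 5*6 - 81 = 30 - 81 = -51)
E = 0 (E = -51*0 = 0)
Q(f, p) = -11 (Q(f, p) = -5 - 1*6 = -5 - 6 = -11)
E + Q(-5, 14)*(-452) = 0 - 11*(-452) = 0 + 4972 = 4972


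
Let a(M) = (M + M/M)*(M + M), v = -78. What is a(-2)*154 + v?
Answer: 538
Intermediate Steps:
a(M) = 2*M*(1 + M) (a(M) = (M + 1)*(2*M) = (1 + M)*(2*M) = 2*M*(1 + M))
a(-2)*154 + v = (2*(-2)*(1 - 2))*154 - 78 = (2*(-2)*(-1))*154 - 78 = 4*154 - 78 = 616 - 78 = 538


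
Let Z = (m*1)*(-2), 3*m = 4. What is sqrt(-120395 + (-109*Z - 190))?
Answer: I*sqrt(1082649)/3 ≈ 346.83*I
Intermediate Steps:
m = 4/3 (m = (1/3)*4 = 4/3 ≈ 1.3333)
Z = -8/3 (Z = ((4/3)*1)*(-2) = (4/3)*(-2) = -8/3 ≈ -2.6667)
sqrt(-120395 + (-109*Z - 190)) = sqrt(-120395 + (-109*(-8/3) - 190)) = sqrt(-120395 + (872/3 - 190)) = sqrt(-120395 + 302/3) = sqrt(-360883/3) = I*sqrt(1082649)/3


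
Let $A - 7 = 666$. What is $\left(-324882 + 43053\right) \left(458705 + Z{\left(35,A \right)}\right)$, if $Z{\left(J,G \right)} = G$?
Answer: $-129466042362$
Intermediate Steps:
$A = 673$ ($A = 7 + 666 = 673$)
$\left(-324882 + 43053\right) \left(458705 + Z{\left(35,A \right)}\right) = \left(-324882 + 43053\right) \left(458705 + 673\right) = \left(-281829\right) 459378 = -129466042362$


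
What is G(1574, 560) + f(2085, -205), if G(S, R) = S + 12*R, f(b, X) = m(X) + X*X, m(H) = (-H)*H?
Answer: 8294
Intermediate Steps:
m(H) = -H**2
f(b, X) = 0 (f(b, X) = -X**2 + X*X = -X**2 + X**2 = 0)
G(1574, 560) + f(2085, -205) = (1574 + 12*560) + 0 = (1574 + 6720) + 0 = 8294 + 0 = 8294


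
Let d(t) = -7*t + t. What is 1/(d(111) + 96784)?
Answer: 1/96118 ≈ 1.0404e-5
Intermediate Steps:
d(t) = -6*t
1/(d(111) + 96784) = 1/(-6*111 + 96784) = 1/(-666 + 96784) = 1/96118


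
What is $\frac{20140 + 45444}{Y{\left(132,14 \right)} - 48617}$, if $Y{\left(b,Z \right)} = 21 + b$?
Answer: $- \frac{4099}{3029} \approx -1.3533$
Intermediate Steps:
$\frac{20140 + 45444}{Y{\left(132,14 \right)} - 48617} = \frac{20140 + 45444}{\left(21 + 132\right) - 48617} = \frac{65584}{153 - 48617} = \frac{65584}{-48464} = 65584 \left(- \frac{1}{48464}\right) = - \frac{4099}{3029}$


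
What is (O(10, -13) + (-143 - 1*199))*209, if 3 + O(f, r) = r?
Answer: -74822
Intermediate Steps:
O(f, r) = -3 + r
(O(10, -13) + (-143 - 1*199))*209 = ((-3 - 13) + (-143 - 1*199))*209 = (-16 + (-143 - 199))*209 = (-16 - 342)*209 = -358*209 = -74822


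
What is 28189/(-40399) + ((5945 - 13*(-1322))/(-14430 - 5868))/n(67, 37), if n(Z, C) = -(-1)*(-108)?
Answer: -60861005507/88562041416 ≈ -0.68721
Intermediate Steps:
n(Z, C) = -108 (n(Z, C) = -1*108 = -108)
28189/(-40399) + ((5945 - 13*(-1322))/(-14430 - 5868))/n(67, 37) = 28189/(-40399) + ((5945 - 13*(-1322))/(-14430 - 5868))/(-108) = 28189*(-1/40399) + ((5945 + 17186)/(-20298))*(-1/108) = -28189/40399 + (23131*(-1/20298))*(-1/108) = -28189/40399 - 23131/20298*(-1/108) = -28189/40399 + 23131/2192184 = -60861005507/88562041416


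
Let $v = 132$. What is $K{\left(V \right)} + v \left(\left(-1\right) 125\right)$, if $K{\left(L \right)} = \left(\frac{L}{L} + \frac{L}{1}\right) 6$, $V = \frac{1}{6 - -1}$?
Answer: $- \frac{115452}{7} \approx -16493.0$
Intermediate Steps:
$V = \frac{1}{7}$ ($V = \frac{1}{6 + 1} = \frac{1}{7} \approx 0.14286$)
$K{\left(L \right)} = 6 + 6 L$ ($K{\left(L \right)} = \left(1 + L 1\right) 6 = \left(1 + L\right) 6 = 6 + 6 L$)
$K{\left(V \right)} + v \left(\left(-1\right) 125\right) = \left(6 + 6 \cdot \frac{1}{7}\right) + 132 \left(\left(-1\right) 125\right) = \left(6 + \frac{6}{7}\right) + 132 \left(-125\right) = \frac{48}{7} - 16500 = - \frac{115452}{7}$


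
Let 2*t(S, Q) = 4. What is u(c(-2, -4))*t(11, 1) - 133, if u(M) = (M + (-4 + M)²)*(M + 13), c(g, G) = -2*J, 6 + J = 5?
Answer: 47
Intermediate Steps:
t(S, Q) = 2 (t(S, Q) = (½)*4 = 2)
J = -1 (J = -6 + 5 = -1)
c(g, G) = 2 (c(g, G) = -2*(-1) = 2)
u(M) = (13 + M)*(M + (-4 + M)²) (u(M) = (M + (-4 + M)²)*(13 + M) = (13 + M)*(M + (-4 + M)²))
u(c(-2, -4))*t(11, 1) - 133 = (208 + 2³ - 75*2 + 6*2²)*2 - 133 = (208 + 8 - 150 + 6*4)*2 - 133 = (208 + 8 - 150 + 24)*2 - 133 = 90*2 - 133 = 180 - 133 = 47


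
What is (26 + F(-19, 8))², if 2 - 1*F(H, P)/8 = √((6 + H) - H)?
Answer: 2148 - 672*√6 ≈ 501.94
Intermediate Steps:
F(H, P) = 16 - 8*√6 (F(H, P) = 16 - 8*√((6 + H) - H) = 16 - 8*√6)
(26 + F(-19, 8))² = (26 + (16 - 8*√6))² = (42 - 8*√6)²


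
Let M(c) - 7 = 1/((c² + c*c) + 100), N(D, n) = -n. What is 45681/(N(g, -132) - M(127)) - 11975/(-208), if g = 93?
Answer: 355890195259/841307792 ≈ 423.02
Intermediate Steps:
M(c) = 7 + 1/(100 + 2*c²) (M(c) = 7 + 1/((c² + c*c) + 100) = 7 + 1/((c² + c²) + 100) = 7 + 1/(2*c² + 100) = 7 + 1/(100 + 2*c²))
45681/(N(g, -132) - M(127)) - 11975/(-208) = 45681/(-1*(-132) - (701 + 14*127²)/(2*(50 + 127²))) - 11975/(-208) = 45681/(132 - (701 + 14*16129)/(2*(50 + 16129))) - 11975*(-1/208) = 45681/(132 - (701 + 225806)/(2*16179)) + 11975/208 = 45681/(132 - 226507/(2*16179)) + 11975/208 = 45681/(132 - 1*226507/32358) + 11975/208 = 45681/(132 - 226507/32358) + 11975/208 = 45681/(4044749/32358) + 11975/208 = 45681*(32358/4044749) + 11975/208 = 1478145798/4044749 + 11975/208 = 355890195259/841307792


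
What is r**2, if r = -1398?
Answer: 1954404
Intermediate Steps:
r**2 = (-1398)**2 = 1954404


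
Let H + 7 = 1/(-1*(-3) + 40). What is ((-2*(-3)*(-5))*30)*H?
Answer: 270000/43 ≈ 6279.1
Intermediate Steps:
H = -300/43 (H = -7 + 1/(-1*(-3) + 40) = -7 + 1/(3 + 40) = -7 + 1/43 = -300/43 ≈ -6.9767)
((-2*(-3)*(-5))*30)*H = ((-2*(-3)*(-5))*30)*(-300/43) = ((6*(-5))*30)*(-300/43) = -30*30*(-300/43) = -900*(-300/43) = 270000/43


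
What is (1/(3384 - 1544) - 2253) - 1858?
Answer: -7564239/1840 ≈ -4111.0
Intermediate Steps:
(1/(3384 - 1544) - 2253) - 1858 = (1/1840 - 2253) - 1858 = -4145519/1840 - 1858 = -7564239/1840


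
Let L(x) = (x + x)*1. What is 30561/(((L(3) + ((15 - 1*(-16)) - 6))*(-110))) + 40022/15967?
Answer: -351492467/54447470 ≈ -6.4556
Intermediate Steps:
L(x) = 2*x (L(x) = (2*x)*1 = 2*x)
30561/(((L(3) + ((15 - 1*(-16)) - 6))*(-110))) + 40022/15967 = 30561/(((2*3 + ((15 - 1*(-16)) - 6))*(-110))) + 40022/15967 = 30561/(((6 + ((15 + 16) - 6))*(-110))) + 40022*(1/15967) = 30561/(((6 + (31 - 6))*(-110))) + 40022/15967 = 30561/(((6 + 25)*(-110))) + 40022/15967 = 30561/((31*(-110))) + 40022/15967 = 30561/(-3410) + 40022/15967 = 30561*(-1/3410) + 40022/15967 = -30561/3410 + 40022/15967 = -351492467/54447470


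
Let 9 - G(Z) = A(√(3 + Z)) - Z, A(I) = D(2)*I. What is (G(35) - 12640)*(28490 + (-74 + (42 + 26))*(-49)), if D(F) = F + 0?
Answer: -362563264 - 57568*√38 ≈ -3.6292e+8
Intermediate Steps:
D(F) = F
A(I) = 2*I
G(Z) = 9 + Z - 2*√(3 + Z) (G(Z) = 9 - (2*√(3 + Z) - Z) = 9 - (-Z + 2*√(3 + Z)) = 9 + (Z - 2*√(3 + Z)) = 9 + Z - 2*√(3 + Z))
(G(35) - 12640)*(28490 + (-74 + (42 + 26))*(-49)) = ((9 + 35 - 2*√(3 + 35)) - 12640)*(28490 + (-74 + (42 + 26))*(-49)) = ((9 + 35 - 2*√38) - 12640)*(28490 + (-74 + 68)*(-49)) = ((44 - 2*√38) - 12640)*(28490 - 6*(-49)) = (-12596 - 2*√38)*(28490 + 294) = (-12596 - 2*√38)*28784 = -362563264 - 57568*√38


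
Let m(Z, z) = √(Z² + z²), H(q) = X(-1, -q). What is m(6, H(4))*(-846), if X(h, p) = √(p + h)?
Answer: -846*√31 ≈ -4710.3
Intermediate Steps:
X(h, p) = √(h + p)
H(q) = √(-1 - q)
m(6, H(4))*(-846) = √(6² + (√(-1 - 1*4))²)*(-846) = √(36 + (√(-1 - 4))²)*(-846) = √(36 + (√(-5))²)*(-846) = √(36 + (I*√5)²)*(-846) = √(36 - 5)*(-846) = √31*(-846) = -846*√31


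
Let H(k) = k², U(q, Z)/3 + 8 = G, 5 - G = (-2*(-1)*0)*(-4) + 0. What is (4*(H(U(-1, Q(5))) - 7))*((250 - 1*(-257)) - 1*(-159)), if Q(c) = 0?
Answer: 197136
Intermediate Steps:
G = 5 (G = 5 - ((-2*(-1)*0)*(-4) + 0) = 5 - ((2*0)*(-4) + 0) = 5 - (0*(-4) + 0) = 5 - (0 + 0) = 5 - 1*0 = 5 + 0 = 5)
U(q, Z) = -9 (U(q, Z) = -24 + 3*5 = -24 + 15 = -9)
(4*(H(U(-1, Q(5))) - 7))*((250 - 1*(-257)) - 1*(-159)) = (4*((-9)² - 7))*((250 - 1*(-257)) - 1*(-159)) = (4*(81 - 7))*((250 + 257) + 159) = (4*74)*(507 + 159) = 296*666 = 197136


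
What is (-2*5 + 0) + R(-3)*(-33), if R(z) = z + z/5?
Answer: 544/5 ≈ 108.80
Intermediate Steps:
R(z) = 6*z/5 (R(z) = z + z*(⅕) = z + z/5 = 6*z/5)
(-2*5 + 0) + R(-3)*(-33) = (-2*5 + 0) + ((6/5)*(-3))*(-33) = (-10 + 0) - 18/5*(-33) = -10 + 594/5 = 544/5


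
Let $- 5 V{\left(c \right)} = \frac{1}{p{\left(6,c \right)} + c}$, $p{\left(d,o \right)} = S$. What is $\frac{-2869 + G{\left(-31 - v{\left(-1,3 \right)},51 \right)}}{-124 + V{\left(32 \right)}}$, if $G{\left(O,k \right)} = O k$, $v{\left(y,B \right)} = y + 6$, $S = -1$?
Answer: $\frac{729275}{19221} \approx 37.942$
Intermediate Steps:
$p{\left(d,o \right)} = -1$
$v{\left(y,B \right)} = 6 + y$
$V{\left(c \right)} = - \frac{1}{5 \left(-1 + c\right)}$
$\frac{-2869 + G{\left(-31 - v{\left(-1,3 \right)},51 \right)}}{-124 + V{\left(32 \right)}} = \frac{-2869 + \left(-31 - \left(6 - 1\right)\right) 51}{-124 - \frac{1}{-5 + 5 \cdot 32}} = \frac{-2869 + \left(-31 - 5\right) 51}{-124 - \frac{1}{-5 + 160}} = \frac{-2869 + \left(-31 - 5\right) 51}{-124 - \frac{1}{155}} = \frac{-2869 - 1836}{-124 - \frac{1}{155}} = - \frac{4705}{- \frac{19221}{155}} = \left(-4705\right) \left(- \frac{155}{19221}\right) = \frac{729275}{19221}$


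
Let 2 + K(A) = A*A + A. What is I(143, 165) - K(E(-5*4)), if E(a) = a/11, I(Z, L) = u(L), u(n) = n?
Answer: 20027/121 ≈ 165.51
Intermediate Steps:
I(Z, L) = L
E(a) = a/11 (E(a) = a*(1/11) = a/11)
K(A) = -2 + A + A**2 (K(A) = -2 + (A*A + A) = -2 + (A**2 + A) = -2 + (A + A**2) = -2 + A + A**2)
I(143, 165) - K(E(-5*4)) = 165 - (-2 + (-5*4)/11 + ((-5*4)/11)**2) = 165 - (-2 + (1/11)*(-20) + ((1/11)*(-20))**2) = 165 - (-2 - 20/11 + (-20/11)**2) = 165 - (-2 - 20/11 + 400/121) = 165 - 1*(-62/121) = 165 + 62/121 = 20027/121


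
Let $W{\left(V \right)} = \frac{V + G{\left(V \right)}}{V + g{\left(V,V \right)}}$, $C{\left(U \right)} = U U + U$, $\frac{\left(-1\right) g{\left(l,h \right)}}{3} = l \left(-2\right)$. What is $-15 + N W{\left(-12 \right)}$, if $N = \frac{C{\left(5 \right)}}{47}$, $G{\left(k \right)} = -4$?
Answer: $- \frac{4895}{329} \approx -14.878$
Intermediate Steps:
$g{\left(l,h \right)} = 6 l$ ($g{\left(l,h \right)} = - 3 l \left(-2\right) = - 3 \left(- 2 l\right) = 6 l$)
$C{\left(U \right)} = U + U^{2}$ ($C{\left(U \right)} = U^{2} + U = U + U^{2}$)
$W{\left(V \right)} = \frac{-4 + V}{7 V}$ ($W{\left(V \right)} = \frac{V - 4}{V + 6 V} = \frac{-4 + V}{7 V}$)
$N = \frac{30}{47}$ ($N = \frac{5 \left(1 + 5\right)}{47} = 5 \cdot 6 \cdot \frac{1}{47} = 30 \cdot \frac{1}{47} = \frac{30}{47} \approx 0.6383$)
$-15 + N W{\left(-12 \right)} = -15 + \frac{30 \frac{-4 - 12}{7 \left(-12\right)}}{47} = -15 + \frac{30 \cdot \frac{1}{7} \left(- \frac{1}{12}\right) \left(-16\right)}{47} = -15 + \frac{30}{47} \cdot \frac{4}{21} = -15 + \frac{40}{329} = - \frac{4895}{329}$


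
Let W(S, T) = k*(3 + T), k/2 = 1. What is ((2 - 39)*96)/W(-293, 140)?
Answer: -1776/143 ≈ -12.420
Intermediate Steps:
k = 2 (k = 2*1 = 2)
W(S, T) = 6 + 2*T (W(S, T) = 2*(3 + T) = 6 + 2*T)
((2 - 39)*96)/W(-293, 140) = ((2 - 39)*96)/(6 + 2*140) = (-37*96)/(6 + 280) = -3552/286 = -3552*1/286 = -1776/143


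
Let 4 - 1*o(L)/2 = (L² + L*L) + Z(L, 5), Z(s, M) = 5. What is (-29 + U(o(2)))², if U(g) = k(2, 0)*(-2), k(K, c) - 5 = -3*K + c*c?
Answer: 729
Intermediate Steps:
k(K, c) = 5 + c² - 3*K (k(K, c) = 5 + (-3*K + c*c) = 5 + (-3*K + c²) = 5 + (c² - 3*K) = 5 + c² - 3*K)
o(L) = -2 - 4*L² (o(L) = 8 - 2*((L² + L*L) + 5) = 8 - 2*((L² + L²) + 5) = 8 - 2*(2*L² + 5) = 8 - 2*(5 + 2*L²) = 8 + (-10 - 4*L²) = -2 - 4*L²)
U(g) = 2 (U(g) = (5 + 0² - 3*2)*(-2) = (5 + 0 - 6)*(-2) = -1*(-2) = 2)
(-29 + U(o(2)))² = (-29 + 2)² = (-27)² = 729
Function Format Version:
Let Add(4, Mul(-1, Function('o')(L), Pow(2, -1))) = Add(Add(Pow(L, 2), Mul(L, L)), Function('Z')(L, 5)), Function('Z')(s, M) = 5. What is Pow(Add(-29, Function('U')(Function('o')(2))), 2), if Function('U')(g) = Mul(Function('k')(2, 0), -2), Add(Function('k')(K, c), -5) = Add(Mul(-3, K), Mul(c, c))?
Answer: 729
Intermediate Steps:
Function('k')(K, c) = Add(5, Pow(c, 2), Mul(-3, K)) (Function('k')(K, c) = Add(5, Add(Mul(-3, K), Mul(c, c))) = Add(5, Add(Mul(-3, K), Pow(c, 2))) = Add(5, Add(Pow(c, 2), Mul(-3, K))) = Add(5, Pow(c, 2), Mul(-3, K)))
Function('o')(L) = Add(-2, Mul(-4, Pow(L, 2))) (Function('o')(L) = Add(8, Mul(-2, Add(Add(Pow(L, 2), Mul(L, L)), 5))) = Add(8, Mul(-2, Add(Add(Pow(L, 2), Pow(L, 2)), 5))) = Add(8, Mul(-2, Add(Mul(2, Pow(L, 2)), 5))) = Add(8, Mul(-2, Add(5, Mul(2, Pow(L, 2))))) = Add(8, Add(-10, Mul(-4, Pow(L, 2)))) = Add(-2, Mul(-4, Pow(L, 2))))
Function('U')(g) = 2 (Function('U')(g) = Mul(Add(5, Pow(0, 2), Mul(-3, 2)), -2) = Mul(Add(5, 0, -6), -2) = Mul(-1, -2) = 2)
Pow(Add(-29, Function('U')(Function('o')(2))), 2) = Pow(Add(-29, 2), 2) = Pow(-27, 2) = 729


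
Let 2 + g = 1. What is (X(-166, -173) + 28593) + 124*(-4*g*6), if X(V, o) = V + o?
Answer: 31230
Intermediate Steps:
g = -1 (g = -2 + 1 = -1)
(X(-166, -173) + 28593) + 124*(-4*g*6) = ((-166 - 173) + 28593) + 124*(-4*(-1)*6) = (-339 + 28593) + 124*(4*6) = 28254 + 124*24 = 28254 + 2976 = 31230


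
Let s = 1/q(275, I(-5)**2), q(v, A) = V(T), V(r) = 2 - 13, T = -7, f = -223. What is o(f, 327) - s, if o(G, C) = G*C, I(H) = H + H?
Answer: -802130/11 ≈ -72921.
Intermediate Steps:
I(H) = 2*H
V(r) = -11
q(v, A) = -11
o(G, C) = C*G
s = -1/11 (s = 1/(-11) = -1/11 ≈ -0.090909)
o(f, 327) - s = 327*(-223) - 1*(-1/11) = -72921 + 1/11 = -802130/11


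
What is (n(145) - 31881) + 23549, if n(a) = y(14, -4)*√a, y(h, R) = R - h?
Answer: -8332 - 18*√145 ≈ -8548.8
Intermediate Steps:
n(a) = -18*√a (n(a) = (-4 - 1*14)*√a = (-4 - 14)*√a = -18*√a)
(n(145) - 31881) + 23549 = (-18*√145 - 31881) + 23549 = (-31881 - 18*√145) + 23549 = -8332 - 18*√145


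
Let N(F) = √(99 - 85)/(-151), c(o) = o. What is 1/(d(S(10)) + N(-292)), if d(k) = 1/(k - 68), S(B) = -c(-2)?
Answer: 1504866/38183 - 657756*√14/38183 ≈ -25.043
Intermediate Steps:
N(F) = -√14/151 (N(F) = √14*(-1/151) = -√14/151)
S(B) = 2 (S(B) = -1*(-2) = 2)
d(k) = 1/(-68 + k)
1/(d(S(10)) + N(-292)) = 1/(1/(-68 + 2) - √14/151) = 1/(1/(-66) - √14/151) = 1/(-1/66 - √14/151)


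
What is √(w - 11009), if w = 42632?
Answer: √31623 ≈ 177.83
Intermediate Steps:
√(w - 11009) = √(42632 - 11009) = √31623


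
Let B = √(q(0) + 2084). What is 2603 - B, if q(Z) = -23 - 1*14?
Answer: 2603 - √2047 ≈ 2557.8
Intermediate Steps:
q(Z) = -37 (q(Z) = -23 - 14 = -37)
B = √2047 (B = √(-37 + 2084) = √2047 ≈ 45.244)
2603 - B = 2603 - √2047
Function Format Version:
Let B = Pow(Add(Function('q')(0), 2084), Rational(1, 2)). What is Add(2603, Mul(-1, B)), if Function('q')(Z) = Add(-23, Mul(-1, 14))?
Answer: Add(2603, Mul(-1, Pow(2047, Rational(1, 2)))) ≈ 2557.8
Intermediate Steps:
Function('q')(Z) = -37 (Function('q')(Z) = Add(-23, -14) = -37)
B = Pow(2047, Rational(1, 2)) (B = Pow(Add(-37, 2084), Rational(1, 2)) = Pow(2047, Rational(1, 2)) ≈ 45.244)
Add(2603, Mul(-1, B)) = Add(2603, Mul(-1, Pow(2047, Rational(1, 2))))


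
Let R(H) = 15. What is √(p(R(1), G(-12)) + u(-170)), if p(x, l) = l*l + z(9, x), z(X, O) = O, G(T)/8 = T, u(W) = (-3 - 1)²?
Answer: √9247 ≈ 96.161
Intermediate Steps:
u(W) = 16 (u(W) = (-4)² = 16)
G(T) = 8*T
p(x, l) = x + l² (p(x, l) = l*l + x = l² + x = x + l²)
√(p(R(1), G(-12)) + u(-170)) = √((15 + (8*(-12))²) + 16) = √((15 + (-96)²) + 16) = √((15 + 9216) + 16) = √(9231 + 16) = √9247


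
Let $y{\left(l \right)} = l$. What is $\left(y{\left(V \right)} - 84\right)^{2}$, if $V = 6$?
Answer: $6084$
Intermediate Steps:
$\left(y{\left(V \right)} - 84\right)^{2} = \left(6 - 84\right)^{2} = \left(-78\right)^{2} = 6084$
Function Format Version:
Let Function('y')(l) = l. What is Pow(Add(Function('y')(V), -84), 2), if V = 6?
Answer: 6084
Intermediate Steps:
Pow(Add(Function('y')(V), -84), 2) = Pow(Add(6, -84), 2) = Pow(-78, 2) = 6084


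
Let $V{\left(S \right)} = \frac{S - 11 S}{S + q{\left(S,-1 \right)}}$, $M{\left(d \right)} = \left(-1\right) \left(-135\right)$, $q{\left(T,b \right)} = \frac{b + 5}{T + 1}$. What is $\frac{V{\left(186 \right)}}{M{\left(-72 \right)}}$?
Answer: $- \frac{11594}{156537} \approx -0.074066$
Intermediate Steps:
$q{\left(T,b \right)} = \frac{5 + b}{1 + T}$
$M{\left(d \right)} = 135$
$V{\left(S \right)} = - \frac{10 S}{S + \frac{4}{1 + S}}$ ($V{\left(S \right)} = \frac{S - 11 S}{S + \frac{5 - 1}{1 + S}} = \frac{\left(-10\right) S}{S + \frac{1}{1 + S} 4} = \frac{\left(-10\right) S}{S + \frac{4}{1 + S}} = - \frac{10 S}{S + \frac{4}{1 + S}}$)
$\frac{V{\left(186 \right)}}{M{\left(-72 \right)}} = \frac{\left(-10\right) 186 \frac{1}{4 + 186 \left(1 + 186\right)} \left(1 + 186\right)}{135} = \left(-10\right) 186 \frac{1}{4 + 186 \cdot 187} \cdot 187 \cdot \frac{1}{135} = \left(-10\right) 186 \frac{1}{4 + 34782} \cdot 187 \cdot \frac{1}{135} = \left(-10\right) 186 \cdot \frac{1}{34786} \cdot 187 \cdot \frac{1}{135} = \left(- \frac{173910}{17393}\right) \frac{1}{135} = - \frac{11594}{156537}$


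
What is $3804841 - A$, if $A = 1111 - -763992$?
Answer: $3039738$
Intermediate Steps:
$A = 765103$ ($A = 1111 + 763992 = 765103$)
$3804841 - A = 3804841 - 765103 = 3039738$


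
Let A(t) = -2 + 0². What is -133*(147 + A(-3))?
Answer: -19285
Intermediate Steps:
A(t) = -2 (A(t) = -2 + 0 = -2)
-133*(147 + A(-3)) = -133*(147 - 2) = -133*145 = -19285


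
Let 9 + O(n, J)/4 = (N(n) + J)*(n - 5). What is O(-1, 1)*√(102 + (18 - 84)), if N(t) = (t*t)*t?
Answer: -216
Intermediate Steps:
N(t) = t³ (N(t) = t²*t = t³)
O(n, J) = -36 + 4*(-5 + n)*(J + n³) (O(n, J) = -36 + 4*((n³ + J)*(n - 5)) = -36 + 4*((J + n³)*(-5 + n)) = -36 + 4*((-5 + n)*(J + n³)) = -36 + 4*(-5 + n)*(J + n³))
O(-1, 1)*√(102 + (18 - 84)) = (-36 - 20*1 - 20*(-1)³ + 4*(-1)⁴ + 4*1*(-1))*√(102 + (18 - 84)) = (-36 - 20 - 20*(-1) + 4*1 - 4)*√(102 - 66) = (-36 - 20 + 20 + 4 - 4)*√36 = -36*6 = -216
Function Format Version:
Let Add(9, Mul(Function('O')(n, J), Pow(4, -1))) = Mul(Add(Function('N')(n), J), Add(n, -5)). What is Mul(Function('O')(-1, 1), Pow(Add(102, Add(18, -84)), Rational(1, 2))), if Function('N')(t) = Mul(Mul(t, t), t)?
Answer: -216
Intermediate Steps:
Function('N')(t) = Pow(t, 3) (Function('N')(t) = Mul(Pow(t, 2), t) = Pow(t, 3))
Function('O')(n, J) = Add(-36, Mul(4, Add(-5, n), Add(J, Pow(n, 3)))) (Function('O')(n, J) = Add(-36, Mul(4, Mul(Add(Pow(n, 3), J), Add(n, -5)))) = Add(-36, Mul(4, Mul(Add(J, Pow(n, 3)), Add(-5, n)))) = Add(-36, Mul(4, Mul(Add(-5, n), Add(J, Pow(n, 3))))) = Add(-36, Mul(4, Add(-5, n), Add(J, Pow(n, 3)))))
Mul(Function('O')(-1, 1), Pow(Add(102, Add(18, -84)), Rational(1, 2))) = Mul(Add(-36, Mul(-20, 1), Mul(-20, Pow(-1, 3)), Mul(4, Pow(-1, 4)), Mul(4, 1, -1)), Pow(Add(102, Add(18, -84)), Rational(1, 2))) = Mul(Add(-36, -20, Mul(-20, -1), Mul(4, 1), -4), Pow(Add(102, -66), Rational(1, 2))) = Mul(Add(-36, -20, 20, 4, -4), Pow(36, Rational(1, 2))) = Mul(-36, 6) = -216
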